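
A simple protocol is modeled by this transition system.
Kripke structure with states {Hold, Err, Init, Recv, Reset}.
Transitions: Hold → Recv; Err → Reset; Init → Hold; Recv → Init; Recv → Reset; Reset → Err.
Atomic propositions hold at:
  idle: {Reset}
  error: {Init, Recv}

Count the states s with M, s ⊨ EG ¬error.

Sat(¬error) = {Hold, Err, Reset}
EG ¬error: greatest fixpoint, start Z0 = {Hold, Err, Reset}, keep only states in Sat with some successor in Z. Z1 = {Err, Reset}; fixed.
Sat(EG ¬error) = {Err, Reset}
|Sat(EG ¬error)| = |{Err, Reset}| = 2.

2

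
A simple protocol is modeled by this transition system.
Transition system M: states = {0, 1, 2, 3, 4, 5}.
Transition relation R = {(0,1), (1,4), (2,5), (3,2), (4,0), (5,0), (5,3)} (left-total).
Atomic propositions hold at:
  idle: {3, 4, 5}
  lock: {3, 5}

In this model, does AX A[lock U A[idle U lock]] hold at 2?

Yes

A[idle U lock]: least fixpoint, start Z0 = Sat(lock) = {3, 5}, add states in Sat(idle) with every successor in Z. Already a fixed point.
Sat(A[idle U lock]) = {3, 5}
A[lock U A[idle U lock]]: least fixpoint, start Z0 = Sat(A[idle U lock]) = {3, 5}, add states in Sat(lock) with every successor in Z. Already a fixed point.
Sat(A[lock U A[idle U lock]]) = {3, 5}
Sat(AX A[lock U A[idle U lock]]) = {s : every successor in {3, 5}} = {2}
2 ∈ Sat(AX A[lock U A[idle U lock]]) = {2}, so the formula holds at 2.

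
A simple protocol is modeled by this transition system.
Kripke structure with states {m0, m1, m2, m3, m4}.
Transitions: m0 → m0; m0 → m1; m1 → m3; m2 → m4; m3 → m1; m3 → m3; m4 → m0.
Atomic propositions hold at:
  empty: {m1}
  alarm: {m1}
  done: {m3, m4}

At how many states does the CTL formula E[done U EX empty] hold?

Sat(EX empty) = {s : some successor in {m1}} = {m0, m3}
E[done U EX empty]: least fixpoint, start Z0 = Sat(EX empty) = {m0, m3}, add states in Sat(done) with some successor in Z. Z1 = {m0, m3, m4}; fixed.
Sat(E[done U EX empty]) = {m0, m3, m4}
|Sat(E[done U EX empty])| = |{m0, m3, m4}| = 3.

3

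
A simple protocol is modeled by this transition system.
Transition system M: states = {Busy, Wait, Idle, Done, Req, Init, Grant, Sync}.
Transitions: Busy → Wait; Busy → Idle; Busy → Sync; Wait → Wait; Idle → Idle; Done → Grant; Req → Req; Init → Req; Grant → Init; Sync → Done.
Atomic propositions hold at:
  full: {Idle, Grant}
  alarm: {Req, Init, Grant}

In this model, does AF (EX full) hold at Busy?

Sat(EX full) = {s : some successor in {Idle, Grant}} = {Busy, Idle, Done}
AF (EX full): least fixpoint, start Z0 = {Busy, Idle, Done}, add states with every successor in Z. Z1 = {Busy, Idle, Done, Sync}; fixed.
Sat(AF (EX full)) = {Busy, Idle, Done, Sync}
Busy ∈ Sat(AF (EX full)) = {Busy, Idle, Done, Sync}, so the formula holds at Busy.

Yes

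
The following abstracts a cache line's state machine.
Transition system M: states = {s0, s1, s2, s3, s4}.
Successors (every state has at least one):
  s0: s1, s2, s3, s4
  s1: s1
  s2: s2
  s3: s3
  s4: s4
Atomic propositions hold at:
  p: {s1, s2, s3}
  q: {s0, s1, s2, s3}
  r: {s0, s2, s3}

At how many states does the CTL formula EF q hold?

4

EF q: least fixpoint, start Z0 = {s0, s1, s2, s3}, add states with some successor in Z. Already a fixed point.
Sat(EF q) = {s0, s1, s2, s3}
|Sat(EF q)| = |{s0, s1, s2, s3}| = 4.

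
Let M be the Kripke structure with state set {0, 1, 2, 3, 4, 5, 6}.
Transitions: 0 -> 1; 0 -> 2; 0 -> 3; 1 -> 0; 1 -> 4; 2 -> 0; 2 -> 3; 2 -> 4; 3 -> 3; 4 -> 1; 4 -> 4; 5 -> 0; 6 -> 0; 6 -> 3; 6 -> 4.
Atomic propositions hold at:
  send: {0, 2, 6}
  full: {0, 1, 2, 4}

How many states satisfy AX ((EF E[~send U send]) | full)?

Sat(~send) = {1, 3, 4, 5}
E[~send U send]: least fixpoint, start Z0 = Sat(send) = {0, 2, 6}, add states in Sat(~send) with some successor in Z. Z1 = {0, 1, 2, 5, 6}; Z2 = {0, 1, 2, 4, 5, 6}; fixed.
Sat(E[~send U send]) = {0, 1, 2, 4, 5, 6}
EF E[~send U send]: least fixpoint, start Z0 = {0, 1, 2, 4, 5, 6}, add states with some successor in Z. Already a fixed point.
Sat(EF E[~send U send]) = {0, 1, 2, 4, 5, 6}
Sat((EF E[~send U send]) | full) = {0, 1, 2, 4, 5, 6}
Sat(AX ((EF E[~send U send]) | full)) = {s : every successor in {0, 1, 2, 4, 5, 6}} = {1, 4, 5}
|Sat(AX ((EF E[~send U send]) | full))| = |{1, 4, 5}| = 3.

3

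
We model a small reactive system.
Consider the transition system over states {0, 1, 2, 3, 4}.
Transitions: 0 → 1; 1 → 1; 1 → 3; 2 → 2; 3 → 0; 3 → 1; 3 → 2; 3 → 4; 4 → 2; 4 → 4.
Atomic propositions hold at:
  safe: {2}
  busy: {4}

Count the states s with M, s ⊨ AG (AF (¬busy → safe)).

Sat(¬busy) = {0, 1, 2, 3}
Sat(¬busy → safe) = {2, 4}
AF (¬busy → safe): least fixpoint, start Z0 = {2, 4}, add states with every successor in Z. Already a fixed point.
Sat(AF (¬busy → safe)) = {2, 4}
AG (AF (¬busy → safe)): greatest fixpoint, start Z0 = {2, 4}, keep only states in Sat with every successor in Z. Already a fixed point.
Sat(AG (AF (¬busy → safe))) = {2, 4}
|Sat(AG (AF (¬busy → safe)))| = |{2, 4}| = 2.

2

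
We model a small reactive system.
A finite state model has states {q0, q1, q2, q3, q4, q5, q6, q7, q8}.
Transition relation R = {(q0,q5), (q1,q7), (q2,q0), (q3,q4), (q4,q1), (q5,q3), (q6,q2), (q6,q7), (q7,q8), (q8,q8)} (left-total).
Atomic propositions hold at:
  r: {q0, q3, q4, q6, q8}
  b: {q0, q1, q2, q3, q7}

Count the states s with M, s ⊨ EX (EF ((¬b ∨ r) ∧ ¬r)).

Sat(¬b) = {q4, q5, q6, q8}
Sat(¬b ∨ r) = {q0, q3, q4, q5, q6, q8}
Sat(¬r) = {q1, q2, q5, q7}
Sat((¬b ∨ r) ∧ ¬r) = {q5}
EF ((¬b ∨ r) ∧ ¬r): least fixpoint, start Z0 = {q5}, add states with some successor in Z. Z1 = {q0, q5}; Z2 = {q0, q2, q5}; Z3 = {q0, q2, q5, q6}; fixed.
Sat(EF ((¬b ∨ r) ∧ ¬r)) = {q0, q2, q5, q6}
Sat(EX (EF ((¬b ∨ r) ∧ ¬r))) = {s : some successor in {q0, q2, q5, q6}} = {q0, q2, q6}
|Sat(EX (EF ((¬b ∨ r) ∧ ¬r)))| = |{q0, q2, q6}| = 3.

3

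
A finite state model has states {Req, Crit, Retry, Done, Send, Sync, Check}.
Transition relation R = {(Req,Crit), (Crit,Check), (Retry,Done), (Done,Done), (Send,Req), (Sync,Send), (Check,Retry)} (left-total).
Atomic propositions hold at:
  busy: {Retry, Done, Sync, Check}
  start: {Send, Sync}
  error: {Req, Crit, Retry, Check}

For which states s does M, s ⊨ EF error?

{Req, Crit, Retry, Send, Sync, Check}

EF error: least fixpoint, start Z0 = {Req, Crit, Retry, Check}, add states with some successor in Z. Z1 = {Req, Crit, Retry, Send, Check}; Z2 = {Req, Crit, Retry, Send, Sync, Check}; fixed.
Sat(EF error) = {Req, Crit, Retry, Send, Sync, Check}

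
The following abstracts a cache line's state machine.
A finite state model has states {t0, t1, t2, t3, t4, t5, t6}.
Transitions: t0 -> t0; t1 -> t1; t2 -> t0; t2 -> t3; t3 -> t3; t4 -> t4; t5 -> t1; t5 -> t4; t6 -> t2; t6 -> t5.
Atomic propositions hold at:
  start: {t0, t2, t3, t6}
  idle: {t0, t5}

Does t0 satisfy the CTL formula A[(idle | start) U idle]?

Sat(idle | start) = {t0, t2, t3, t5, t6}
A[(idle | start) U idle]: least fixpoint, start Z0 = Sat(idle) = {t0, t5}, add states in Sat(idle | start) with every successor in Z. Already a fixed point.
Sat(A[(idle | start) U idle]) = {t0, t5}
t0 ∈ Sat(A[(idle | start) U idle]) = {t0, t5}, so the formula holds at t0.

Yes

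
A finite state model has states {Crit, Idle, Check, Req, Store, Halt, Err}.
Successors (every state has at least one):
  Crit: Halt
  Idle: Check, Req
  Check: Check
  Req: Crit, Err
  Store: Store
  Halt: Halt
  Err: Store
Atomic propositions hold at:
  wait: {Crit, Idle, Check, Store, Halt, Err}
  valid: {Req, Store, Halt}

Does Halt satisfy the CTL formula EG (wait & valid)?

Sat(wait & valid) = {Store, Halt}
EG (wait & valid): greatest fixpoint, start Z0 = {Store, Halt}, keep only states in Sat with some successor in Z. Already a fixed point.
Sat(EG (wait & valid)) = {Store, Halt}
Halt ∈ Sat(EG (wait & valid)) = {Store, Halt}, so the formula holds at Halt.

Yes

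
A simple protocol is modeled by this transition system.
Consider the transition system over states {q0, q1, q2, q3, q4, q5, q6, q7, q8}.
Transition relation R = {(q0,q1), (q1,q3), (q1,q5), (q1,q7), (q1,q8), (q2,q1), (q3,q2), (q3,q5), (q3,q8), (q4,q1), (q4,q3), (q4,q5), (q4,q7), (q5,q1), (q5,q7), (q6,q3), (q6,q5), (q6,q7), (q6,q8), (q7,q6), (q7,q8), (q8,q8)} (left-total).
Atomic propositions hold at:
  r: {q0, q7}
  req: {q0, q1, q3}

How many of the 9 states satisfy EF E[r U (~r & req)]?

Sat(~r) = {q1, q2, q3, q4, q5, q6, q8}
Sat(~r & req) = {q1, q3}
E[r U (~r & req)]: least fixpoint, start Z0 = Sat((~r & req)) = {q1, q3}, add states in Sat(r) with some successor in Z. Z1 = {q0, q1, q3}; fixed.
Sat(E[r U (~r & req)]) = {q0, q1, q3}
EF E[r U (~r & req)]: least fixpoint, start Z0 = {q0, q1, q3}, add states with some successor in Z. Z1 = {q0, q1, q2, q3, q4, q5, q6}; Z2 = {q0, q1, q2, q3, q4, q5, q6, q7}; fixed.
Sat(EF E[r U (~r & req)]) = {q0, q1, q2, q3, q4, q5, q6, q7}
|Sat(EF E[r U (~r & req)])| = |{q0, q1, q2, q3, q4, q5, q6, q7}| = 8.

8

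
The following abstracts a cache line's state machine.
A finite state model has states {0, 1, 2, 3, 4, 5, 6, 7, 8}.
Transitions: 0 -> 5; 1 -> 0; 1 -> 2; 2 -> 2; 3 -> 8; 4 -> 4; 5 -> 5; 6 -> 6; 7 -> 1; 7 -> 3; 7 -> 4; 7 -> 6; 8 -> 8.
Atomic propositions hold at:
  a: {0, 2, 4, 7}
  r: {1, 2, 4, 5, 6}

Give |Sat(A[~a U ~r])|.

4

Sat(~a) = {1, 3, 5, 6, 8}
Sat(~r) = {0, 3, 7, 8}
A[~a U ~r]: least fixpoint, start Z0 = Sat(~r) = {0, 3, 7, 8}, add states in Sat(~a) with every successor in Z. Already a fixed point.
Sat(A[~a U ~r]) = {0, 3, 7, 8}
|Sat(A[~a U ~r])| = |{0, 3, 7, 8}| = 4.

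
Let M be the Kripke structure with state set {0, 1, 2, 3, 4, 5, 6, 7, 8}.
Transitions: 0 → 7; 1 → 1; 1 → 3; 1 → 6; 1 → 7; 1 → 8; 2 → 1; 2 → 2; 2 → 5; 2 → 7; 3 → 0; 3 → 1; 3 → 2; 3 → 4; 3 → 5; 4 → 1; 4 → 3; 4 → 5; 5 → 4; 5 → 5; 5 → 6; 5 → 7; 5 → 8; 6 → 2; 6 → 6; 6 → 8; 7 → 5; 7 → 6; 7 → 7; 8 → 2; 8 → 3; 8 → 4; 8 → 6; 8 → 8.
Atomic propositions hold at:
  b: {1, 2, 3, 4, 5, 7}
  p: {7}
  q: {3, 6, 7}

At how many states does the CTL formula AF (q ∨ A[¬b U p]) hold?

4

Sat(¬b) = {0, 6, 8}
A[¬b U p]: least fixpoint, start Z0 = Sat(p) = {7}, add states in Sat(¬b) with every successor in Z. Z1 = {0, 7}; fixed.
Sat(A[¬b U p]) = {0, 7}
Sat(q ∨ A[¬b U p]) = {0, 3, 6, 7}
AF (q ∨ A[¬b U p]): least fixpoint, start Z0 = {0, 3, 6, 7}, add states with every successor in Z. Already a fixed point.
Sat(AF (q ∨ A[¬b U p])) = {0, 3, 6, 7}
|Sat(AF (q ∨ A[¬b U p]))| = |{0, 3, 6, 7}| = 4.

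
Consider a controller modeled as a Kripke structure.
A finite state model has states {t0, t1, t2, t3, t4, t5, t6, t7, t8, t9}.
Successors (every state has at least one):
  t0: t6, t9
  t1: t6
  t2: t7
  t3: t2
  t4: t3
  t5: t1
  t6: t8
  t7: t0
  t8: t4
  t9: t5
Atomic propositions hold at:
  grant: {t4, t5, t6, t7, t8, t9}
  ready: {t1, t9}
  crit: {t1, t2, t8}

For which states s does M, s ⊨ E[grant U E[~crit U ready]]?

{t0, t1, t5, t7, t9}

Sat(~crit) = {t0, t3, t4, t5, t6, t7, t9}
E[~crit U ready]: least fixpoint, start Z0 = Sat(ready) = {t1, t9}, add states in Sat(~crit) with some successor in Z. Z1 = {t0, t1, t5, t9}; Z2 = {t0, t1, t5, t7, t9}; fixed.
Sat(E[~crit U ready]) = {t0, t1, t5, t7, t9}
E[grant U E[~crit U ready]]: least fixpoint, start Z0 = Sat(E[~crit U ready]) = {t0, t1, t5, t7, t9}, add states in Sat(grant) with some successor in Z. Already a fixed point.
Sat(E[grant U E[~crit U ready]]) = {t0, t1, t5, t7, t9}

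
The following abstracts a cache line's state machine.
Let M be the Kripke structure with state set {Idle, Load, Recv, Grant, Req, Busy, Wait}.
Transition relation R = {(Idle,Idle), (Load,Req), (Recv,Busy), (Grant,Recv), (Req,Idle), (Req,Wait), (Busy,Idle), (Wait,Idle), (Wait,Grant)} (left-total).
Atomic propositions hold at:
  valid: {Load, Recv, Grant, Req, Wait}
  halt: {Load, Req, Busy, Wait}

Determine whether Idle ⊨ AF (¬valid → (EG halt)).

Sat(¬valid) = {Idle, Busy}
EG halt: greatest fixpoint, start Z0 = {Load, Req, Busy, Wait}, keep only states in Sat with some successor in Z. Z1 = {Load, Req}; Z2 = {Load}; Z3 = ∅; fixed.
Sat(EG halt) = ∅
Sat(¬valid → (EG halt)) = {Load, Recv, Grant, Req, Wait}
AF (¬valid → (EG halt)): least fixpoint, start Z0 = {Load, Recv, Grant, Req, Wait}, add states with every successor in Z. Already a fixed point.
Sat(AF (¬valid → (EG halt))) = {Load, Recv, Grant, Req, Wait}
Idle ∉ Sat(AF (¬valid → (EG halt))) = {Load, Recv, Grant, Req, Wait}, so the formula does not hold at Idle.

No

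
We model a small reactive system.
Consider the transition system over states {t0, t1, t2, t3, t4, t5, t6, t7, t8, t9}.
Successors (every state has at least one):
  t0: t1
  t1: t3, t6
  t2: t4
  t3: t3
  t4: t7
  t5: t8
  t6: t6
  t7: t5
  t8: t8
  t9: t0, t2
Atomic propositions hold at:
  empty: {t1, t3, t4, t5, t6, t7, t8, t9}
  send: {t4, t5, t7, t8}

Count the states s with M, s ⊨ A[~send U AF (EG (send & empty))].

5

Sat(~send) = {t0, t1, t2, t3, t6, t9}
Sat(send & empty) = {t4, t5, t7, t8}
EG (send & empty): greatest fixpoint, start Z0 = {t4, t5, t7, t8}, keep only states in Sat with some successor in Z. Already a fixed point.
Sat(EG (send & empty)) = {t4, t5, t7, t8}
AF (EG (send & empty)): least fixpoint, start Z0 = {t4, t5, t7, t8}, add states with every successor in Z. Z1 = {t2, t4, t5, t7, t8}; fixed.
Sat(AF (EG (send & empty))) = {t2, t4, t5, t7, t8}
A[~send U AF (EG (send & empty))]: least fixpoint, start Z0 = Sat(AF (EG (send & empty))) = {t2, t4, t5, t7, t8}, add states in Sat(~send) with every successor in Z. Already a fixed point.
Sat(A[~send U AF (EG (send & empty))]) = {t2, t4, t5, t7, t8}
|Sat(A[~send U AF (EG (send & empty))])| = |{t2, t4, t5, t7, t8}| = 5.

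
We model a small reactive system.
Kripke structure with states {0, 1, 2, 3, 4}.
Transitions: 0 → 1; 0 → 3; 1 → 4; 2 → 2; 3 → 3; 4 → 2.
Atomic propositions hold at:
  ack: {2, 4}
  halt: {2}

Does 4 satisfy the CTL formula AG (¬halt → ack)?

Sat(¬halt) = {0, 1, 3, 4}
Sat(¬halt → ack) = {2, 4}
AG (¬halt → ack): greatest fixpoint, start Z0 = {2, 4}, keep only states in Sat with every successor in Z. Already a fixed point.
Sat(AG (¬halt → ack)) = {2, 4}
4 ∈ Sat(AG (¬halt → ack)) = {2, 4}, so the formula holds at 4.

Yes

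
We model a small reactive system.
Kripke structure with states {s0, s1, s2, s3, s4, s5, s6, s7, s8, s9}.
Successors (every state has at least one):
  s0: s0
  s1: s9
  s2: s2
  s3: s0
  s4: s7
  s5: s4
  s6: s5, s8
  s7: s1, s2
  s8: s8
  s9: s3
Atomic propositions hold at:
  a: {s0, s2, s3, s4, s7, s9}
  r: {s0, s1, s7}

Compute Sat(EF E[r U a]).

E[r U a]: least fixpoint, start Z0 = Sat(a) = {s0, s2, s3, s4, s7, s9}, add states in Sat(r) with some successor in Z. Z1 = {s0, s1, s2, s3, s4, s7, s9}; fixed.
Sat(E[r U a]) = {s0, s1, s2, s3, s4, s7, s9}
EF E[r U a]: least fixpoint, start Z0 = {s0, s1, s2, s3, s4, s7, s9}, add states with some successor in Z. Z1 = {s0, s1, s2, s3, s4, s5, s7, s9}; Z2 = {s0, s1, s2, s3, s4, s5, s6, s7, s9}; fixed.
Sat(EF E[r U a]) = {s0, s1, s2, s3, s4, s5, s6, s7, s9}

{s0, s1, s2, s3, s4, s5, s6, s7, s9}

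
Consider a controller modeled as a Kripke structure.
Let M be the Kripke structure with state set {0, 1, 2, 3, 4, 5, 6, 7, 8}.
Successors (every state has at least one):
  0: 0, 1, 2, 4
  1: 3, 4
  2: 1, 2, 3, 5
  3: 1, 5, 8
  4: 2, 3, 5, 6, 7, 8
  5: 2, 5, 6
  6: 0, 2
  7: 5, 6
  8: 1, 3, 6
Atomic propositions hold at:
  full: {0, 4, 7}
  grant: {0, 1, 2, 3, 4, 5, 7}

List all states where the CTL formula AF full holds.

AF full: least fixpoint, start Z0 = {0, 4, 7}, add states with every successor in Z. Already a fixed point.
Sat(AF full) = {0, 4, 7}

{0, 4, 7}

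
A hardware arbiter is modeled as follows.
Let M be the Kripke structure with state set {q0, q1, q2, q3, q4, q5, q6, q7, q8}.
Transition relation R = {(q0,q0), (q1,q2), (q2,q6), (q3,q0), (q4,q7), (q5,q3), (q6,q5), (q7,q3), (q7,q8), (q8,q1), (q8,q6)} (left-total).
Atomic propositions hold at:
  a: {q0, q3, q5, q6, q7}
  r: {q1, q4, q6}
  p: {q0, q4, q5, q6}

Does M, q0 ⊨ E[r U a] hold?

Yes

E[r U a]: least fixpoint, start Z0 = Sat(a) = {q0, q3, q5, q6, q7}, add states in Sat(r) with some successor in Z. Z1 = {q0, q3, q4, q5, q6, q7}; fixed.
Sat(E[r U a]) = {q0, q3, q4, q5, q6, q7}
q0 ∈ Sat(E[r U a]) = {q0, q3, q4, q5, q6, q7}, so the formula holds at q0.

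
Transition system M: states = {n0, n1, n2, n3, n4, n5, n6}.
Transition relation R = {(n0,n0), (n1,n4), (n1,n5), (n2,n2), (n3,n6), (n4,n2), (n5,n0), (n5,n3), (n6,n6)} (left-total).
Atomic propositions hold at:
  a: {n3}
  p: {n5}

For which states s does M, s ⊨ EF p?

EF p: least fixpoint, start Z0 = {n5}, add states with some successor in Z. Z1 = {n1, n5}; fixed.
Sat(EF p) = {n1, n5}

{n1, n5}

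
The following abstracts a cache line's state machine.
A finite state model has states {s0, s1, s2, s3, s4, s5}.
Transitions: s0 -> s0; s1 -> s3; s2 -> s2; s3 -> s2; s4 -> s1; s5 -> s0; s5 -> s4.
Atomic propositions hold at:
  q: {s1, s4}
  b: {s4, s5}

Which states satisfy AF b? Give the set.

AF b: least fixpoint, start Z0 = {s4, s5}, add states with every successor in Z. Already a fixed point.
Sat(AF b) = {s4, s5}

{s4, s5}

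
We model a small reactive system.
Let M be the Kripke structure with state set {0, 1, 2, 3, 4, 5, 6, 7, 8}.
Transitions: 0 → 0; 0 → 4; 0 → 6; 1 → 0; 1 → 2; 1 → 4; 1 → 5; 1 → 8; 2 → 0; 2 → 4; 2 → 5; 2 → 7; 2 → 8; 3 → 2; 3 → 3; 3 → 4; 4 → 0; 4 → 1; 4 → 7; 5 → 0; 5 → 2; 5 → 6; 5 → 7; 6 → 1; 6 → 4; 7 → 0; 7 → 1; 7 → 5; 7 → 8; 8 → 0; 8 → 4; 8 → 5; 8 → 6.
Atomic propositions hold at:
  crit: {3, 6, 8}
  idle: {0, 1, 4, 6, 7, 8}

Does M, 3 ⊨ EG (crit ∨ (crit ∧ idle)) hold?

Sat(crit ∧ idle) = {6, 8}
Sat(crit ∨ (crit ∧ idle)) = {3, 6, 8}
EG (crit ∨ (crit ∧ idle)): greatest fixpoint, start Z0 = {3, 6, 8}, keep only states in Sat with some successor in Z. Z1 = {3, 8}; Z2 = {3}; fixed.
Sat(EG (crit ∨ (crit ∧ idle))) = {3}
3 ∈ Sat(EG (crit ∨ (crit ∧ idle))) = {3}, so the formula holds at 3.

Yes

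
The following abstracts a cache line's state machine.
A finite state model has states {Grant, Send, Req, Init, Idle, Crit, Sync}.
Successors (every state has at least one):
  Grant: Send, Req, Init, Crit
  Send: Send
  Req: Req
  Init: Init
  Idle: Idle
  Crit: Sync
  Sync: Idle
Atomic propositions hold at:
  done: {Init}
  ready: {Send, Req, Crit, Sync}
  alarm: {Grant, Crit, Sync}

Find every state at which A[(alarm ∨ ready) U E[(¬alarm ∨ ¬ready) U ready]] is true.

{Grant, Send, Req, Crit, Sync}

Sat(alarm ∨ ready) = {Grant, Send, Req, Crit, Sync}
Sat(¬alarm) = {Send, Req, Init, Idle}
Sat(¬ready) = {Grant, Init, Idle}
Sat(¬alarm ∨ ¬ready) = {Grant, Send, Req, Init, Idle}
E[(¬alarm ∨ ¬ready) U ready]: least fixpoint, start Z0 = Sat(ready) = {Send, Req, Crit, Sync}, add states in Sat(¬alarm ∨ ¬ready) with some successor in Z. Z1 = {Grant, Send, Req, Crit, Sync}; fixed.
Sat(E[(¬alarm ∨ ¬ready) U ready]) = {Grant, Send, Req, Crit, Sync}
A[(alarm ∨ ready) U E[(¬alarm ∨ ¬ready) U ready]]: least fixpoint, start Z0 = Sat(E[(¬alarm ∨ ¬ready) U ready]) = {Grant, Send, Req, Crit, Sync}, add states in Sat(alarm ∨ ready) with every successor in Z. Already a fixed point.
Sat(A[(alarm ∨ ready) U E[(¬alarm ∨ ¬ready) U ready]]) = {Grant, Send, Req, Crit, Sync}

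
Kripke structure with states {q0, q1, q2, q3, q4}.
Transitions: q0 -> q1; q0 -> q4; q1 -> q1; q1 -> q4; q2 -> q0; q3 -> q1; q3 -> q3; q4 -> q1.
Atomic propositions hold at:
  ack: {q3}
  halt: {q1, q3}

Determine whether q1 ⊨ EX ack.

No

Sat(EX ack) = {s : some successor in {q3}} = {q3}
q1 ∉ Sat(EX ack) = {q3}, so the formula does not hold at q1.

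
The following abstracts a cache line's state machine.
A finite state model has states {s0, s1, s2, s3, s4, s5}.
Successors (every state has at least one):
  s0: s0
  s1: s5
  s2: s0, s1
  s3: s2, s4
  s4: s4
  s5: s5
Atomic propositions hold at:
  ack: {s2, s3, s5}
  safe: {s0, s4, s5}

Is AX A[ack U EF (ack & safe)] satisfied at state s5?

Yes

Sat(ack & safe) = {s5}
EF (ack & safe): least fixpoint, start Z0 = {s5}, add states with some successor in Z. Z1 = {s1, s5}; Z2 = {s1, s2, s5}; Z3 = {s1, s2, s3, s5}; fixed.
Sat(EF (ack & safe)) = {s1, s2, s3, s5}
A[ack U EF (ack & safe)]: least fixpoint, start Z0 = Sat(EF (ack & safe)) = {s1, s2, s3, s5}, add states in Sat(ack) with every successor in Z. Already a fixed point.
Sat(A[ack U EF (ack & safe)]) = {s1, s2, s3, s5}
Sat(AX A[ack U EF (ack & safe)]) = {s : every successor in {s1, s2, s3, s5}} = {s1, s5}
s5 ∈ Sat(AX A[ack U EF (ack & safe)]) = {s1, s5}, so the formula holds at s5.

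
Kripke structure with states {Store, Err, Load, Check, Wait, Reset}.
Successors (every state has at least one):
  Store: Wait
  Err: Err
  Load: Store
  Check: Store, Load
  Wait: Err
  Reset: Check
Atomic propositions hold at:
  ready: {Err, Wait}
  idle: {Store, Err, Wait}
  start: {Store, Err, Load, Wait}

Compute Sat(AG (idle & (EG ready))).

EG ready: greatest fixpoint, start Z0 = {Err, Wait}, keep only states in Sat with some successor in Z. Already a fixed point.
Sat(EG ready) = {Err, Wait}
Sat(idle & (EG ready)) = {Err, Wait}
AG (idle & (EG ready)): greatest fixpoint, start Z0 = {Err, Wait}, keep only states in Sat with every successor in Z. Already a fixed point.
Sat(AG (idle & (EG ready))) = {Err, Wait}

{Err, Wait}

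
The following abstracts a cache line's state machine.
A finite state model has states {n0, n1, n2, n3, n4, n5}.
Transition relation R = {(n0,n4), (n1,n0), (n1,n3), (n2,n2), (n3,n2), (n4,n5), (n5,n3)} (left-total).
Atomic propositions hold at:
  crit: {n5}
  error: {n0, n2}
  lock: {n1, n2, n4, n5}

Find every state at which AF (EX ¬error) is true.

{n0, n1, n4, n5}

Sat(¬error) = {n1, n3, n4, n5}
Sat(EX ¬error) = {s : some successor in {n1, n3, n4, n5}} = {n0, n1, n4, n5}
AF (EX ¬error): least fixpoint, start Z0 = {n0, n1, n4, n5}, add states with every successor in Z. Already a fixed point.
Sat(AF (EX ¬error)) = {n0, n1, n4, n5}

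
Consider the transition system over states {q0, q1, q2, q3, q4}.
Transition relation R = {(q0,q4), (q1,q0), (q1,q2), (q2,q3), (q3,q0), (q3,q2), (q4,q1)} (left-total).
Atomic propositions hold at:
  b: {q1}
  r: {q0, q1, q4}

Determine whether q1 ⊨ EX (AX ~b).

Sat(~b) = {q0, q2, q3, q4}
Sat(AX ~b) = {s : every successor in {q0, q2, q3, q4}} = {q0, q1, q2, q3}
Sat(EX (AX ~b)) = {s : some successor in {q0, q1, q2, q3}} = {q1, q2, q3, q4}
q1 ∈ Sat(EX (AX ~b)) = {q1, q2, q3, q4}, so the formula holds at q1.

Yes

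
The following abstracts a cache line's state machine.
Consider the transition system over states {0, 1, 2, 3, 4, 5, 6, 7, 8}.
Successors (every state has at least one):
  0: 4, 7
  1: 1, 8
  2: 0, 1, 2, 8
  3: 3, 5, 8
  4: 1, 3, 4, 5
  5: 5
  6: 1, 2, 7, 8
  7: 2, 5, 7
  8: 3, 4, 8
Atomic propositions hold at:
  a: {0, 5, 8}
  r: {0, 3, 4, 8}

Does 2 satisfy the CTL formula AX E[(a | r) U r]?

No

Sat(a | r) = {0, 3, 4, 5, 8}
E[(a | r) U r]: least fixpoint, start Z0 = Sat(r) = {0, 3, 4, 8}, add states in Sat(a | r) with some successor in Z. Already a fixed point.
Sat(E[(a | r) U r]) = {0, 3, 4, 8}
Sat(AX E[(a | r) U r]) = {s : every successor in {0, 3, 4, 8}} = {8}
2 ∉ Sat(AX E[(a | r) U r]) = {8}, so the formula does not hold at 2.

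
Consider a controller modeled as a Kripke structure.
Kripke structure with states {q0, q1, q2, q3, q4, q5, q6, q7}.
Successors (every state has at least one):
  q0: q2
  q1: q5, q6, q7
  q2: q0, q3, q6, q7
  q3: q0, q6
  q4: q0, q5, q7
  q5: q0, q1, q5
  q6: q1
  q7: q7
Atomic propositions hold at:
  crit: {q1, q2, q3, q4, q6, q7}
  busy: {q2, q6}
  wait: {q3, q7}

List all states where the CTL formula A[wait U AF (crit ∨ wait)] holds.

{q0, q1, q2, q3, q4, q6, q7}

Sat(crit ∨ wait) = {q1, q2, q3, q4, q6, q7}
AF (crit ∨ wait): least fixpoint, start Z0 = {q1, q2, q3, q4, q6, q7}, add states with every successor in Z. Z1 = {q0, q1, q2, q3, q4, q6, q7}; fixed.
Sat(AF (crit ∨ wait)) = {q0, q1, q2, q3, q4, q6, q7}
A[wait U AF (crit ∨ wait)]: least fixpoint, start Z0 = Sat(AF (crit ∨ wait)) = {q0, q1, q2, q3, q4, q6, q7}, add states in Sat(wait) with every successor in Z. Already a fixed point.
Sat(A[wait U AF (crit ∨ wait)]) = {q0, q1, q2, q3, q4, q6, q7}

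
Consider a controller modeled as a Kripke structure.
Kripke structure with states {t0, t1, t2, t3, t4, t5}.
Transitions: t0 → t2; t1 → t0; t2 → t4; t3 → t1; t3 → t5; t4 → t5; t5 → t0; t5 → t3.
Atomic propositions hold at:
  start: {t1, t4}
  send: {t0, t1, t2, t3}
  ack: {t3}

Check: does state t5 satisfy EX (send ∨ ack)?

Yes

Sat(send ∨ ack) = {t0, t1, t2, t3}
Sat(EX (send ∨ ack)) = {s : some successor in {t0, t1, t2, t3}} = {t0, t1, t3, t5}
t5 ∈ Sat(EX (send ∨ ack)) = {t0, t1, t3, t5}, so the formula holds at t5.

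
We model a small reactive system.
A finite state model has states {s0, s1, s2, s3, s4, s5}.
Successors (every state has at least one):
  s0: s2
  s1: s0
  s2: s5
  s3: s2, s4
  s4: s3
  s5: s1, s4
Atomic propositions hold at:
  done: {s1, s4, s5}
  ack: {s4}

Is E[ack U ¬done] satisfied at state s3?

Sat(¬done) = {s0, s2, s3}
E[ack U ¬done]: least fixpoint, start Z0 = Sat(¬done) = {s0, s2, s3}, add states in Sat(ack) with some successor in Z. Z1 = {s0, s2, s3, s4}; fixed.
Sat(E[ack U ¬done]) = {s0, s2, s3, s4}
s3 ∈ Sat(E[ack U ¬done]) = {s0, s2, s3, s4}, so the formula holds at s3.

Yes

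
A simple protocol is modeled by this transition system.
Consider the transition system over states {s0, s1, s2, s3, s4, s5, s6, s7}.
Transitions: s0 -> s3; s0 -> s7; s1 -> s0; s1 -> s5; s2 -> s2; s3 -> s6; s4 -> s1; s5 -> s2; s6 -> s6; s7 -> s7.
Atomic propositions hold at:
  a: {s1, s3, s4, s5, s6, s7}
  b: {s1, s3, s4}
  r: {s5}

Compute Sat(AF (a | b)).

Sat(a | b) = {s1, s3, s4, s5, s6, s7}
AF (a | b): least fixpoint, start Z0 = {s1, s3, s4, s5, s6, s7}, add states with every successor in Z. Z1 = {s0, s1, s3, s4, s5, s6, s7}; fixed.
Sat(AF (a | b)) = {s0, s1, s3, s4, s5, s6, s7}

{s0, s1, s3, s4, s5, s6, s7}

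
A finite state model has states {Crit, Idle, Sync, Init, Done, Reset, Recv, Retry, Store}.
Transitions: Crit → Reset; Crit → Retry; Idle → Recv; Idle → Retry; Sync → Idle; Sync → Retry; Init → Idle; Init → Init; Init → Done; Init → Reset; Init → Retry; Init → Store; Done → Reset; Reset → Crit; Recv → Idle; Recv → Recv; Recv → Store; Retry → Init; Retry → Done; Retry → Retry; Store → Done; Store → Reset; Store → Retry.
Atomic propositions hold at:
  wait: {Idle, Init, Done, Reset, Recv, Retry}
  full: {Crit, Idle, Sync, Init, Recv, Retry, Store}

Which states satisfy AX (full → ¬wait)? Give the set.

{Done, Reset}

Sat(¬wait) = {Crit, Sync, Store}
Sat(full → ¬wait) = {Crit, Sync, Done, Reset, Store}
Sat(AX (full → ¬wait)) = {s : every successor in {Crit, Sync, Done, Reset, Store}} = {Done, Reset}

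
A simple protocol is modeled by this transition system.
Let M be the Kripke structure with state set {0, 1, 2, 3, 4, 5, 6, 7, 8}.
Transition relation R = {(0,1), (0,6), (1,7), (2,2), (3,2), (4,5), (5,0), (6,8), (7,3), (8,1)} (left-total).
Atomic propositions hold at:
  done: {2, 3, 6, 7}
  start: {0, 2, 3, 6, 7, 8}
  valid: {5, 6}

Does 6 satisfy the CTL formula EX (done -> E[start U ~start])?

Sat(~start) = {1, 4, 5}
E[start U ~start]: least fixpoint, start Z0 = Sat(~start) = {1, 4, 5}, add states in Sat(start) with some successor in Z. Z1 = {0, 1, 4, 5, 8}; Z2 = {0, 1, 4, 5, 6, 8}; fixed.
Sat(E[start U ~start]) = {0, 1, 4, 5, 6, 8}
Sat(done -> E[start U ~start]) = {0, 1, 4, 5, 6, 8}
Sat(EX (done -> E[start U ~start])) = {s : some successor in {0, 1, 4, 5, 6, 8}} = {0, 4, 5, 6, 8}
6 ∈ Sat(EX (done -> E[start U ~start])) = {0, 4, 5, 6, 8}, so the formula holds at 6.

Yes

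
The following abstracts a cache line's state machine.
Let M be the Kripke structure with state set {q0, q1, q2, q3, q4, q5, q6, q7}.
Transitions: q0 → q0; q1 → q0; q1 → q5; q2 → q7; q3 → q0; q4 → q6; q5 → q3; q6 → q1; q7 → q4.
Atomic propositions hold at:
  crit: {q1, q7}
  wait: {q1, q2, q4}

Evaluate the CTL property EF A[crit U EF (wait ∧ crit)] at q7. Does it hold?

Yes

Sat(wait ∧ crit) = {q1}
EF (wait ∧ crit): least fixpoint, start Z0 = {q1}, add states with some successor in Z. Z1 = {q1, q6}; Z2 = {q1, q4, q6}; Z3 = {q1, q4, q6, q7}; Z4 = {q1, q2, q4, q6, q7}; fixed.
Sat(EF (wait ∧ crit)) = {q1, q2, q4, q6, q7}
A[crit U EF (wait ∧ crit)]: least fixpoint, start Z0 = Sat(EF (wait ∧ crit)) = {q1, q2, q4, q6, q7}, add states in Sat(crit) with every successor in Z. Already a fixed point.
Sat(A[crit U EF (wait ∧ crit)]) = {q1, q2, q4, q6, q7}
EF A[crit U EF (wait ∧ crit)]: least fixpoint, start Z0 = {q1, q2, q4, q6, q7}, add states with some successor in Z. Already a fixed point.
Sat(EF A[crit U EF (wait ∧ crit)]) = {q1, q2, q4, q6, q7}
q7 ∈ Sat(EF A[crit U EF (wait ∧ crit)]) = {q1, q2, q4, q6, q7}, so the formula holds at q7.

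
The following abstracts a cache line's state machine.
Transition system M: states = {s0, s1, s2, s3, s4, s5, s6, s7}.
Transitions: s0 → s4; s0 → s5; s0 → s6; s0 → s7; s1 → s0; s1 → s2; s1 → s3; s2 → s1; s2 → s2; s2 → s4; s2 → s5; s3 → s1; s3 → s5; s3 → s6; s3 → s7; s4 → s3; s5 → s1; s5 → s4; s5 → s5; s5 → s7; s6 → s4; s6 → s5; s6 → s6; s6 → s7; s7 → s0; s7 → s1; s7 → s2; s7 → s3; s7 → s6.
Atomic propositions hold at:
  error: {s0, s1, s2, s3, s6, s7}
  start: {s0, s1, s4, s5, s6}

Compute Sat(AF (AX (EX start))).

{s1, s3, s4, s7}

Sat(EX start) = {s : some successor in {s0, s1, s4, s5, s6}} = {s0, s1, s2, s3, s5, s6, s7}
Sat(AX (EX start)) = {s : every successor in {s0, s1, s2, s3, s5, s6, s7}} = {s1, s3, s4, s7}
AF (AX (EX start)): least fixpoint, start Z0 = {s1, s3, s4, s7}, add states with every successor in Z. Already a fixed point.
Sat(AF (AX (EX start))) = {s1, s3, s4, s7}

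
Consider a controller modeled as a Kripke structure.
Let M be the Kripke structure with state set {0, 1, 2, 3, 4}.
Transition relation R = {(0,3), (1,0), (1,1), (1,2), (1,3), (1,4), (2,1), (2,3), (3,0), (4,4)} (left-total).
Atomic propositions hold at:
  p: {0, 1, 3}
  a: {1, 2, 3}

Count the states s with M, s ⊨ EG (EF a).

EF a: least fixpoint, start Z0 = {1, 2, 3}, add states with some successor in Z. Z1 = {0, 1, 2, 3}; fixed.
Sat(EF a) = {0, 1, 2, 3}
EG (EF a): greatest fixpoint, start Z0 = {0, 1, 2, 3}, keep only states in Sat with some successor in Z. Already a fixed point.
Sat(EG (EF a)) = {0, 1, 2, 3}
|Sat(EG (EF a))| = |{0, 1, 2, 3}| = 4.

4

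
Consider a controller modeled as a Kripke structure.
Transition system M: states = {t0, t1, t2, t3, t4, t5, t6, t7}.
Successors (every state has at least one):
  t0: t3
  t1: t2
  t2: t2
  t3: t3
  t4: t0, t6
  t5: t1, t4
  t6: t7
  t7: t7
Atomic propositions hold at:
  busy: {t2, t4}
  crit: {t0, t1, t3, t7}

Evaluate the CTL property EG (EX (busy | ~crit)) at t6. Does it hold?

No

Sat(~crit) = {t2, t4, t5, t6}
Sat(busy | ~crit) = {t2, t4, t5, t6}
Sat(EX (busy | ~crit)) = {s : some successor in {t2, t4, t5, t6}} = {t1, t2, t4, t5}
EG (EX (busy | ~crit)): greatest fixpoint, start Z0 = {t1, t2, t4, t5}, keep only states in Sat with some successor in Z. Z1 = {t1, t2, t5}; fixed.
Sat(EG (EX (busy | ~crit))) = {t1, t2, t5}
t6 ∉ Sat(EG (EX (busy | ~crit))) = {t1, t2, t5}, so the formula does not hold at t6.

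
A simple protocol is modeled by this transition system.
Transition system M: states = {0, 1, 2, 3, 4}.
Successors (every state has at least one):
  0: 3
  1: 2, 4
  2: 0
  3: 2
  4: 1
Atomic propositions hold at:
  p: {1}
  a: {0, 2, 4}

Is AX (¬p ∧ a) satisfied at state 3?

Sat(¬p) = {0, 2, 3, 4}
Sat(¬p ∧ a) = {0, 2, 4}
Sat(AX (¬p ∧ a)) = {s : every successor in {0, 2, 4}} = {1, 2, 3}
3 ∈ Sat(AX (¬p ∧ a)) = {1, 2, 3}, so the formula holds at 3.

Yes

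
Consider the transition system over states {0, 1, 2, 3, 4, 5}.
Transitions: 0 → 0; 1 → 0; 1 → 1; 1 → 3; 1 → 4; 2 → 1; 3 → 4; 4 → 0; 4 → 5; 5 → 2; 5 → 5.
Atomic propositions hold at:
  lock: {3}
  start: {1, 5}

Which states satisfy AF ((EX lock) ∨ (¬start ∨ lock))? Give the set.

{0, 1, 2, 3, 4}

Sat(EX lock) = {s : some successor in {3}} = {1}
Sat(¬start) = {0, 2, 3, 4}
Sat(¬start ∨ lock) = {0, 2, 3, 4}
Sat((EX lock) ∨ (¬start ∨ lock)) = {0, 1, 2, 3, 4}
AF ((EX lock) ∨ (¬start ∨ lock)): least fixpoint, start Z0 = {0, 1, 2, 3, 4}, add states with every successor in Z. Already a fixed point.
Sat(AF ((EX lock) ∨ (¬start ∨ lock))) = {0, 1, 2, 3, 4}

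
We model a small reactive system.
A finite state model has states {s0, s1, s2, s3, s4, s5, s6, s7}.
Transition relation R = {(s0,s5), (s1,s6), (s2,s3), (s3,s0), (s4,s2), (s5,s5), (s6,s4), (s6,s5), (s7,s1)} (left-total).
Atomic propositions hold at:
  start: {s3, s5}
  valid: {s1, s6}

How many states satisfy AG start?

AG start: greatest fixpoint, start Z0 = {s3, s5}, keep only states in Sat with every successor in Z. Z1 = {s5}; fixed.
Sat(AG start) = {s5}
|Sat(AG start)| = |{s5}| = 1.

1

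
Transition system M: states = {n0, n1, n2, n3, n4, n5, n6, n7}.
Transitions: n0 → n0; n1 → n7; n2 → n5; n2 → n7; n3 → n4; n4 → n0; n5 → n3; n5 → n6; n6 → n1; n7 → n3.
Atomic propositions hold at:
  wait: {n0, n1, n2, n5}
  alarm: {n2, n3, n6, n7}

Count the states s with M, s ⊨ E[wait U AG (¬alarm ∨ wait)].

2

Sat(¬alarm) = {n0, n1, n4, n5}
Sat(¬alarm ∨ wait) = {n0, n1, n2, n4, n5}
AG (¬alarm ∨ wait): greatest fixpoint, start Z0 = {n0, n1, n2, n4, n5}, keep only states in Sat with every successor in Z. Z1 = {n0, n4}; fixed.
Sat(AG (¬alarm ∨ wait)) = {n0, n4}
E[wait U AG (¬alarm ∨ wait)]: least fixpoint, start Z0 = Sat(AG (¬alarm ∨ wait)) = {n0, n4}, add states in Sat(wait) with some successor in Z. Already a fixed point.
Sat(E[wait U AG (¬alarm ∨ wait)]) = {n0, n4}
|Sat(E[wait U AG (¬alarm ∨ wait)])| = |{n0, n4}| = 2.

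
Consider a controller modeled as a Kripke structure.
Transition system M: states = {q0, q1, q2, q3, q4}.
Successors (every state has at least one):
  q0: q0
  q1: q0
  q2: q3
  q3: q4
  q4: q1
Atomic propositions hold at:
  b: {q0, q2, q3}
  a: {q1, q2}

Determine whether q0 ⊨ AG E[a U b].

E[a U b]: least fixpoint, start Z0 = Sat(b) = {q0, q2, q3}, add states in Sat(a) with some successor in Z. Z1 = {q0, q1, q2, q3}; fixed.
Sat(E[a U b]) = {q0, q1, q2, q3}
AG E[a U b]: greatest fixpoint, start Z0 = {q0, q1, q2, q3}, keep only states in Sat with every successor in Z. Z1 = {q0, q1, q2}; Z2 = {q0, q1}; fixed.
Sat(AG E[a U b]) = {q0, q1}
q0 ∈ Sat(AG E[a U b]) = {q0, q1}, so the formula holds at q0.

Yes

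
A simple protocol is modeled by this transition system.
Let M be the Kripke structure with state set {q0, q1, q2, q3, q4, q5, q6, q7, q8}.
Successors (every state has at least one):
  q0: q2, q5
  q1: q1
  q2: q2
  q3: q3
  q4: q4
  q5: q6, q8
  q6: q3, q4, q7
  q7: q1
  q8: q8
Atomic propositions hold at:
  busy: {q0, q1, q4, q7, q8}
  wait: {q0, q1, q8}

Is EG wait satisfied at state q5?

No

EG wait: greatest fixpoint, start Z0 = {q0, q1, q8}, keep only states in Sat with some successor in Z. Z1 = {q1, q8}; fixed.
Sat(EG wait) = {q1, q8}
q5 ∉ Sat(EG wait) = {q1, q8}, so the formula does not hold at q5.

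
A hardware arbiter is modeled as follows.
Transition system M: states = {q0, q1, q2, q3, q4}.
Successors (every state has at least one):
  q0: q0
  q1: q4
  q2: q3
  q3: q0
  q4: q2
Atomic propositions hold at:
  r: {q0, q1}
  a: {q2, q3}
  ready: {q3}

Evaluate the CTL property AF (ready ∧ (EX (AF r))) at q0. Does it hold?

AF r: least fixpoint, start Z0 = {q0, q1}, add states with every successor in Z. Z1 = {q0, q1, q3}; Z2 = {q0, q1, q2, q3}; Z3 = {q0, q1, q2, q3, q4}; fixed.
Sat(AF r) = {q0, q1, q2, q3, q4}
Sat(EX (AF r)) = {s : some successor in {q0, q1, q2, q3, q4}} = {q0, q1, q2, q3, q4}
Sat(ready ∧ (EX (AF r))) = {q3}
AF (ready ∧ (EX (AF r))): least fixpoint, start Z0 = {q3}, add states with every successor in Z. Z1 = {q2, q3}; Z2 = {q2, q3, q4}; Z3 = {q1, q2, q3, q4}; fixed.
Sat(AF (ready ∧ (EX (AF r)))) = {q1, q2, q3, q4}
q0 ∉ Sat(AF (ready ∧ (EX (AF r)))) = {q1, q2, q3, q4}, so the formula does not hold at q0.

No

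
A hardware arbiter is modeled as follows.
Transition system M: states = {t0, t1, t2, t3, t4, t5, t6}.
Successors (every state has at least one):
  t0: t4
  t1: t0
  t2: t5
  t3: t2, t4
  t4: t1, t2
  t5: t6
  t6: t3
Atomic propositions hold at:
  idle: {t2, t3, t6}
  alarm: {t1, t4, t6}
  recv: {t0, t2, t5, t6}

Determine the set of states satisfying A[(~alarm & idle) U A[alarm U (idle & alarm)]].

Sat(~alarm) = {t0, t2, t3, t5}
Sat(~alarm & idle) = {t2, t3}
Sat(idle & alarm) = {t6}
A[alarm U (idle & alarm)]: least fixpoint, start Z0 = Sat((idle & alarm)) = {t6}, add states in Sat(alarm) with every successor in Z. Already a fixed point.
Sat(A[alarm U (idle & alarm)]) = {t6}
A[(~alarm & idle) U A[alarm U (idle & alarm)]]: least fixpoint, start Z0 = Sat(A[alarm U (idle & alarm)]) = {t6}, add states in Sat(~alarm & idle) with every successor in Z. Already a fixed point.
Sat(A[(~alarm & idle) U A[alarm U (idle & alarm)]]) = {t6}

{t6}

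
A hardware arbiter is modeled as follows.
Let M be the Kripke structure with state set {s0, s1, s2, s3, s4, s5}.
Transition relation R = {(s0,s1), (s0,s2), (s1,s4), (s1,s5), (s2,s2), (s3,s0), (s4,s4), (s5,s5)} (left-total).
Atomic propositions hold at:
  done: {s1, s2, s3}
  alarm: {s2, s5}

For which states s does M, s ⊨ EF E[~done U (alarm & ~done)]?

{s0, s1, s3, s5}

Sat(~done) = {s0, s4, s5}
Sat(alarm & ~done) = {s5}
E[~done U (alarm & ~done)]: least fixpoint, start Z0 = Sat((alarm & ~done)) = {s5}, add states in Sat(~done) with some successor in Z. Already a fixed point.
Sat(E[~done U (alarm & ~done)]) = {s5}
EF E[~done U (alarm & ~done)]: least fixpoint, start Z0 = {s5}, add states with some successor in Z. Z1 = {s1, s5}; Z2 = {s0, s1, s5}; Z3 = {s0, s1, s3, s5}; fixed.
Sat(EF E[~done U (alarm & ~done)]) = {s0, s1, s3, s5}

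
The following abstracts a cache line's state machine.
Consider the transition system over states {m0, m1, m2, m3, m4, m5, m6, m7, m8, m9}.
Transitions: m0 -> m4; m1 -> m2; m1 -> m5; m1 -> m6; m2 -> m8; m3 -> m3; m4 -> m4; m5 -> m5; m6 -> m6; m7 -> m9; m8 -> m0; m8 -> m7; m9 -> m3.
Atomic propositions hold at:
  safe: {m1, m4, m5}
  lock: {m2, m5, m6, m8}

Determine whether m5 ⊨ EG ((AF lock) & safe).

AF lock: least fixpoint, start Z0 = {m2, m5, m6, m8}, add states with every successor in Z. Z1 = {m1, m2, m5, m6, m8}; fixed.
Sat(AF lock) = {m1, m2, m5, m6, m8}
Sat((AF lock) & safe) = {m1, m5}
EG ((AF lock) & safe): greatest fixpoint, start Z0 = {m1, m5}, keep only states in Sat with some successor in Z. Already a fixed point.
Sat(EG ((AF lock) & safe)) = {m1, m5}
m5 ∈ Sat(EG ((AF lock) & safe)) = {m1, m5}, so the formula holds at m5.

Yes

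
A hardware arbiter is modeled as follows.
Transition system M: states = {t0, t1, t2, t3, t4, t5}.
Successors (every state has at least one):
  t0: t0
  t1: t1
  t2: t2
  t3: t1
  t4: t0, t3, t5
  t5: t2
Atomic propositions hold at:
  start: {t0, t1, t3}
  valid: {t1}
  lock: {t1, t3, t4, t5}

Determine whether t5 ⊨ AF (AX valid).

No

Sat(AX valid) = {s : every successor in {t1}} = {t1, t3}
AF (AX valid): least fixpoint, start Z0 = {t1, t3}, add states with every successor in Z. Already a fixed point.
Sat(AF (AX valid)) = {t1, t3}
t5 ∉ Sat(AF (AX valid)) = {t1, t3}, so the formula does not hold at t5.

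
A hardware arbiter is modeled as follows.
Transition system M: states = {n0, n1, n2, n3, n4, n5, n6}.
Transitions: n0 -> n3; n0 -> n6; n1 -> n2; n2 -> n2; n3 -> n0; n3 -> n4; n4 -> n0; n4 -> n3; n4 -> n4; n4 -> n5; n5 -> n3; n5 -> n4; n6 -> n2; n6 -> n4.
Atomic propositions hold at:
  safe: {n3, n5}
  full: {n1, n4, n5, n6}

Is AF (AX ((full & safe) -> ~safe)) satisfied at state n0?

Sat(full & safe) = {n5}
Sat(~safe) = {n0, n1, n2, n4, n6}
Sat((full & safe) -> ~safe) = {n0, n1, n2, n3, n4, n6}
Sat(AX ((full & safe) -> ~safe)) = {s : every successor in {n0, n1, n2, n3, n4, n6}} = {n0, n1, n2, n3, n5, n6}
AF (AX ((full & safe) -> ~safe)): least fixpoint, start Z0 = {n0, n1, n2, n3, n5, n6}, add states with every successor in Z. Already a fixed point.
Sat(AF (AX ((full & safe) -> ~safe))) = {n0, n1, n2, n3, n5, n6}
n0 ∈ Sat(AF (AX ((full & safe) -> ~safe))) = {n0, n1, n2, n3, n5, n6}, so the formula holds at n0.

Yes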